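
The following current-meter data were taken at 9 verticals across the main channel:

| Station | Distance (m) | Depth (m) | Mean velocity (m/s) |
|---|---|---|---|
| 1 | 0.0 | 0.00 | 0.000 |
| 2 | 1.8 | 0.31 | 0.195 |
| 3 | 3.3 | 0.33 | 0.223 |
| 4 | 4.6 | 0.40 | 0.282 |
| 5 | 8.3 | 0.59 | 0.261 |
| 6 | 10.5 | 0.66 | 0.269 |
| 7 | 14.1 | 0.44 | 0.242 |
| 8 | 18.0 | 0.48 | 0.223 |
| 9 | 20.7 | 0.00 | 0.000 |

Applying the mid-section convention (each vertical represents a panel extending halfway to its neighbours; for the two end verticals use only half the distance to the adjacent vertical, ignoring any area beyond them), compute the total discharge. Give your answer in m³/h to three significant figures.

7940 m³/h

w_2 = (3.3 − 0.0)/2 = 1.65 m; q_2 = 0.195 × 0.31 × 1.65 = 0.09974 m³/s
w_3 = (4.6 − 1.8)/2 = 1.4 m; q_3 = 0.223 × 0.33 × 1.4 = 0.1030 m³/s
w_4 = (8.3 − 3.3)/2 = 2.5 m; q_4 = 0.282 × 0.40 × 2.5 = 0.2820 m³/s
w_5 = (10.5 − 4.6)/2 = 2.95 m; q_5 = 0.261 × 0.59 × 2.95 = 0.4543 m³/s
w_6 = (14.1 − 8.3)/2 = 2.9 m; q_6 = 0.269 × 0.66 × 2.9 = 0.5149 m³/s
w_7 = (18.0 − 10.5)/2 = 3.75 m; q_7 = 0.242 × 0.44 × 3.75 = 0.3993 m³/s
w_8 = (20.7 − 14.1)/2 = 3.3 m; q_8 = 0.223 × 0.48 × 3.3 = 0.3532 m³/s
Stations 1, 9 contribute zero (depth or velocity is 0).
Q = Σ qᵢ = 2.206 m³/s
= 2.206 × 3600 = 7943 m³/h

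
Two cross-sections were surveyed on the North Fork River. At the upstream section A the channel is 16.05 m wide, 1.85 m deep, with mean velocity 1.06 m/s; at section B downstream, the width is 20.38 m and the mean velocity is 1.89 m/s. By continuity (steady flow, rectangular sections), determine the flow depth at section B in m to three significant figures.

0.817 m

Q = A₁V₁ = (16.05×1.85) × 1.06 = 31.47 m³/s
d₂ = Q/(b₂ V₂) = 31.47/(20.38×1.89) = 0.8171 m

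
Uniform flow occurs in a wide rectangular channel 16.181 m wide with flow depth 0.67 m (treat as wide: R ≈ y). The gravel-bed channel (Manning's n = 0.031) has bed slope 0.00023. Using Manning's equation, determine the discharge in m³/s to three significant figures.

A = b·y = 16.181 × 0.67 = 10.84 m²
Wide channel: R ≈ y = 0.67 m
Q = (1/n)·A·R^(2/3)·S^(1/2) = (1/0.031) × 10.84 × 0.6700^(2/3) × 0.00023^(1/2) = 4.061 m³/s

4.06 m³/s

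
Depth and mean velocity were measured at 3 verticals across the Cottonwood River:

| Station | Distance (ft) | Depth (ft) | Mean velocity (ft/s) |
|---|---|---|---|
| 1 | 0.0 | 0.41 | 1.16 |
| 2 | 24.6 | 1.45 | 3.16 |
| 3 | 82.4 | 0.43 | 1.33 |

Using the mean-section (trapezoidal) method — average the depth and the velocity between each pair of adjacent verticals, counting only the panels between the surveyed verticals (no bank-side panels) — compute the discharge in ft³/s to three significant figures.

Panel 1-2: Δb = 24.6 ft, d̄ = (0.41+1.45)/2 = 0.93, v̄ = (1.16+3.16)/2 = 2.16 → q = 24.6×0.93×2.16 = 49.42 ft³/s
Panel 2-3: Δb = 57.8 ft, d̄ = (1.45+0.43)/2 = 0.94, v̄ = (3.16+1.33)/2 = 2.245 → q = 57.8×0.94×2.245 = 122.0 ft³/s
Q = Σ q = 171.4 ft³/s

171 ft³/s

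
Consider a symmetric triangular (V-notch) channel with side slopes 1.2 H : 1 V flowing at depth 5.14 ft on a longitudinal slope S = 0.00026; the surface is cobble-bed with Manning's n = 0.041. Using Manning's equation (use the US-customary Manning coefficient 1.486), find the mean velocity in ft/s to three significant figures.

A = z·y² = 1.2×5.14² = 31.70 ft²
P = 2y√(1+z²) = 2×5.14×√(1+1.2²) = 16.06 ft
R = A/P = 31.70/16.06 = 1.974 ft
Q = (1.486/n)·A·R^(2/3)·S^(1/2) = (1.486/0.041) × 31.70 × 1.974^(2/3) × 0.00026^(1/2) = 29.16 ft³/s
V = Q/A = 29.16/31.70 = 0.9197 ft/s

0.920 ft/s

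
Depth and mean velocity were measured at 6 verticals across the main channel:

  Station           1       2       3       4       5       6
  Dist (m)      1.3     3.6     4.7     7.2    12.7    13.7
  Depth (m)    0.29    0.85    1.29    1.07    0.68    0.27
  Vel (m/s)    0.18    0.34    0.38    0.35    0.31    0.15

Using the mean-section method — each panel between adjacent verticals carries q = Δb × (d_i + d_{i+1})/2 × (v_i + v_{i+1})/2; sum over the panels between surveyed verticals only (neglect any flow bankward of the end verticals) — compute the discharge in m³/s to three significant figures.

Panel 1-2: Δb = 2.3 m, d̄ = (0.29+0.85)/2 = 0.57, v̄ = (0.18+0.34)/2 = 0.26 → q = 2.3×0.57×0.26 = 0.3409 m³/s
Panel 2-3: Δb = 1.1 m, d̄ = (0.85+1.29)/2 = 1.07, v̄ = (0.34+0.38)/2 = 0.36 → q = 1.1×1.07×0.36 = 0.4237 m³/s
Panel 3-4: Δb = 2.5 m, d̄ = (1.29+1.07)/2 = 1.18, v̄ = (0.38+0.35)/2 = 0.365 → q = 2.5×1.18×0.365 = 1.077 m³/s
Panel 4-5: Δb = 5.5 m, d̄ = (1.07+0.68)/2 = 0.875, v̄ = (0.35+0.31)/2 = 0.33 → q = 5.5×0.875×0.33 = 1.588 m³/s
Panel 5-6: Δb = 1 m, d̄ = (0.68+0.27)/2 = 0.475, v̄ = (0.31+0.15)/2 = 0.23 → q = 1×0.475×0.23 = 0.1093 m³/s
Q = Σ q = 3.539 m³/s

3.54 m³/s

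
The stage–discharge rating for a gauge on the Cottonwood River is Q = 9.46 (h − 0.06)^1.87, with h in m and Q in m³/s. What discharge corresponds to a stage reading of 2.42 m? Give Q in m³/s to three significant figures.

Q = 9.46 × (2.42 − 0.06)^1.87 = 9.46 × 2.36^1.87 = 47.12 m³/s

47.1 m³/s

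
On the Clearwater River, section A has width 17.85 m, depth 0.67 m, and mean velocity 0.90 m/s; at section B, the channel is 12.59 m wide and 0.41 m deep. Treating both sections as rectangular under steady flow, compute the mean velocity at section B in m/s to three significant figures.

2.09 m/s

Q = A₁V₁ = (17.85×0.67) × 0.90 = 10.76 m³/s
A₂ = 12.59 × 0.41 = 5.162 m²
V₂ = Q/A₂ = 10.76/5.162 = 2.085 m/s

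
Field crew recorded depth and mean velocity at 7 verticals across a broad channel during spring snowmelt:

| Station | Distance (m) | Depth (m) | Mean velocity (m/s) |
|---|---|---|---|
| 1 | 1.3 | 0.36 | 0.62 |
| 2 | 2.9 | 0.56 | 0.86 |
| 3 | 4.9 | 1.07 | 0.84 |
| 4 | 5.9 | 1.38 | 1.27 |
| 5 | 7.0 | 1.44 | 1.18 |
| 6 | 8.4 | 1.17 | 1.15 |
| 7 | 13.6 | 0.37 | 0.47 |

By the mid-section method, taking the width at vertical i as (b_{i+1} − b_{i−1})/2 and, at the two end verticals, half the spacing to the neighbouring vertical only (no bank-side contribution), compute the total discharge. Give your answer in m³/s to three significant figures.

11.3 m³/s

w_1 = (2.9 − 1.3)/2 = 0.8 m; q_1 = 0.62 × 0.36 × 0.8 = 0.1786 m³/s
w_2 = (4.9 − 1.3)/2 = 1.8 m; q_2 = 0.86 × 0.56 × 1.8 = 0.8669 m³/s
w_3 = (5.9 − 2.9)/2 = 1.5 m; q_3 = 0.84 × 1.07 × 1.5 = 1.348 m³/s
w_4 = (7.0 − 4.9)/2 = 1.05 m; q_4 = 1.27 × 1.38 × 1.05 = 1.840 m³/s
w_5 = (8.4 − 5.9)/2 = 1.25 m; q_5 = 1.18 × 1.44 × 1.25 = 2.124 m³/s
w_6 = (13.6 − 7.0)/2 = 3.3 m; q_6 = 1.15 × 1.17 × 3.3 = 4.440 m³/s
w_7 = (13.6 − 8.4)/2 = 2.6 m; q_7 = 0.47 × 0.37 × 2.6 = 0.4521 m³/s
Q = Σ qᵢ = 11.25 m³/s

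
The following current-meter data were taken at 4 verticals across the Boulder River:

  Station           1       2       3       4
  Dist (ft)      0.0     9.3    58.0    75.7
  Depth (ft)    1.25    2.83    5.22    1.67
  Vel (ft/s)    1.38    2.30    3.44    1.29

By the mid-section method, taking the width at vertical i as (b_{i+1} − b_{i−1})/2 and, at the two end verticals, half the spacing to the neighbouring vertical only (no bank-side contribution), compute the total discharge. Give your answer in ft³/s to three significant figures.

812 ft³/s

w_1 = (9.3 − 0.0)/2 = 4.65 ft; q_1 = 1.38 × 1.25 × 4.65 = 8.021 ft³/s
w_2 = (58.0 − 0.0)/2 = 29 ft; q_2 = 2.30 × 2.83 × 29 = 188.8 ft³/s
w_3 = (75.7 − 9.3)/2 = 33.2 ft; q_3 = 3.44 × 5.22 × 33.2 = 596.2 ft³/s
w_4 = (75.7 − 58.0)/2 = 8.85 ft; q_4 = 1.29 × 1.67 × 8.85 = 19.07 ft³/s
Q = Σ qᵢ = 812.0 ft³/s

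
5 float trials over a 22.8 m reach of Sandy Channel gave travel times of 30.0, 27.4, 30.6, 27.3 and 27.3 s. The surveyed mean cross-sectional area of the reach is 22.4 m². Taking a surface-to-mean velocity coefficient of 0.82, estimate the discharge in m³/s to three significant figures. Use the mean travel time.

t̄ = (30.0 + 27.4 + 30.6 + 27.3 + 27.3) / 5 = 28.52 s
v_surface = L / t̄ = 22.8 / 28.52 = 0.7994 m/s
v_mean = 0.82 × 0.7994 = 0.6555 m/s
Q = A × v_mean = 22.4 × 0.6555 = 14.68 m³/s

14.7 m³/s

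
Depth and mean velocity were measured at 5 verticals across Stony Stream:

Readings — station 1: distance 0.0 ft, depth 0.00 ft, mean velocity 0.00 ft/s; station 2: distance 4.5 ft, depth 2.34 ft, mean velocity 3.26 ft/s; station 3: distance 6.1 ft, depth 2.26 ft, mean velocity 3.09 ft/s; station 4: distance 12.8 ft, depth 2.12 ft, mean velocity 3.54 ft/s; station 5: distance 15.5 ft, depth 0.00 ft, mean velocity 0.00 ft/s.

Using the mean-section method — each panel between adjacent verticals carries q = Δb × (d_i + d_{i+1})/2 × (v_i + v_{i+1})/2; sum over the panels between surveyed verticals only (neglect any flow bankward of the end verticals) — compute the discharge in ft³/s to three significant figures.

Panel 1-2: Δb = 4.5 ft, d̄ = (0.00+2.34)/2 = 1.17, v̄ = (0.00+3.26)/2 = 1.63 → q = 4.5×1.17×1.63 = 8.582 ft³/s
Panel 2-3: Δb = 1.6 ft, d̄ = (2.34+2.26)/2 = 2.3, v̄ = (3.26+3.09)/2 = 3.175 → q = 1.6×2.3×3.175 = 11.68 ft³/s
Panel 3-4: Δb = 6.7 ft, d̄ = (2.26+2.12)/2 = 2.19, v̄ = (3.09+3.54)/2 = 3.315 → q = 6.7×2.19×3.315 = 48.64 ft³/s
Panel 4-5: Δb = 2.7 ft, d̄ = (2.12+0.00)/2 = 1.06, v̄ = (3.54+0.00)/2 = 1.77 → q = 2.7×1.06×1.77 = 5.066 ft³/s
Q = Σ q = 73.97 ft³/s

74.0 ft³/s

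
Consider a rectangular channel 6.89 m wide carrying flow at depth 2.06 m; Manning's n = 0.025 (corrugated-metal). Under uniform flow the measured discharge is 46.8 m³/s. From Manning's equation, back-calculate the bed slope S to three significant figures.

0.00484

A = b·y = 6.89 × 2.06 = 14.19 m²
P = b + 2y = 6.89 + 2×2.06 = 11.01 m
R = A/P = 14.19/11.01 = 1.289 m
S = (Q·n / (1·A·R^(2/3)))² = (46.8×0.025 / (1×14.19×1.184))² = 0.004843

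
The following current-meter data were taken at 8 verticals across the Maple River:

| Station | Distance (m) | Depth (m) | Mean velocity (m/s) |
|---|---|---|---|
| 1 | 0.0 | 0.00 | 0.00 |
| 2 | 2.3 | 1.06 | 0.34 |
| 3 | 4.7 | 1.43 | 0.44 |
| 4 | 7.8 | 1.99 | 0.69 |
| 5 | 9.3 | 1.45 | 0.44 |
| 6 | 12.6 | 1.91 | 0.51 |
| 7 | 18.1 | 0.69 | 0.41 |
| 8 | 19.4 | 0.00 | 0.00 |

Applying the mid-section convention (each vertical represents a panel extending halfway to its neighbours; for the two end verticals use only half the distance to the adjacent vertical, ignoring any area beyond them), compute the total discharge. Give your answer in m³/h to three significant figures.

45100 m³/h

w_2 = (4.7 − 0.0)/2 = 2.35 m; q_2 = 0.34 × 1.06 × 2.35 = 0.8469 m³/s
w_3 = (7.8 − 2.3)/2 = 2.75 m; q_3 = 0.44 × 1.43 × 2.75 = 1.730 m³/s
w_4 = (9.3 − 4.7)/2 = 2.3 m; q_4 = 0.69 × 1.99 × 2.3 = 3.158 m³/s
w_5 = (12.6 − 7.8)/2 = 2.4 m; q_5 = 0.44 × 1.45 × 2.4 = 1.531 m³/s
w_6 = (18.1 − 9.3)/2 = 4.4 m; q_6 = 0.51 × 1.91 × 4.4 = 4.286 m³/s
w_7 = (19.4 − 12.6)/2 = 3.4 m; q_7 = 0.41 × 0.69 × 3.4 = 0.9619 m³/s
Stations 1, 8 contribute zero (depth or velocity is 0).
Q = Σ qᵢ = 12.51 m³/s
= 12.51 × 3600 = 45050 m³/h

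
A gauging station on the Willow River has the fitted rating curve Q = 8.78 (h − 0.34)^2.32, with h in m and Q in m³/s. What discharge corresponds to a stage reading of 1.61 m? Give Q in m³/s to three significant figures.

Q = 8.78 × (1.61 − 0.34)^2.32 = 8.78 × 1.27^2.32 = 15.29 m³/s

15.3 m³/s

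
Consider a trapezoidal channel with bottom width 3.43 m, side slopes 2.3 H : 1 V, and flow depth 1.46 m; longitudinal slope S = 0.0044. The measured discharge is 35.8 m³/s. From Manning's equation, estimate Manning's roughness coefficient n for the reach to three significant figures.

0.0174

A = (b + z·y)·y = (3.43 + 2.3×1.46)×1.46 = 9.910 m²
P = b + 2y√(1+z²) = 3.43 + 2×1.46×√(1+2.3²) = 10.75 m
R = A/P = 9.910/10.75 = 0.9216 m
n = (1/Q)·A·R^(2/3)·S^(1/2) = (1/35.8) × 9.910 × 0.9470 × 0.06633 = 0.01739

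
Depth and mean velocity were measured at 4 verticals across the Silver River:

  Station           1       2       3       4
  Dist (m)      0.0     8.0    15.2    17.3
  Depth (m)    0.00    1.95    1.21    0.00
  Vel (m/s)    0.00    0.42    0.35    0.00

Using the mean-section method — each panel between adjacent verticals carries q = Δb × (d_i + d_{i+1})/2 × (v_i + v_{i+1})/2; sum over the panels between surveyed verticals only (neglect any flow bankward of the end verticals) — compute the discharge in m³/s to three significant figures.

Panel 1-2: Δb = 8 m, d̄ = (0.00+1.95)/2 = 0.975, v̄ = (0.00+0.42)/2 = 0.21 → q = 8×0.975×0.21 = 1.638 m³/s
Panel 2-3: Δb = 7.2 m, d̄ = (1.95+1.21)/2 = 1.58, v̄ = (0.42+0.35)/2 = 0.385 → q = 7.2×1.58×0.385 = 4.380 m³/s
Panel 3-4: Δb = 2.1 m, d̄ = (1.21+0.00)/2 = 0.605, v̄ = (0.35+0.00)/2 = 0.175 → q = 2.1×0.605×0.175 = 0.2223 m³/s
Q = Σ q = 6.240 m³/s

6.24 m³/s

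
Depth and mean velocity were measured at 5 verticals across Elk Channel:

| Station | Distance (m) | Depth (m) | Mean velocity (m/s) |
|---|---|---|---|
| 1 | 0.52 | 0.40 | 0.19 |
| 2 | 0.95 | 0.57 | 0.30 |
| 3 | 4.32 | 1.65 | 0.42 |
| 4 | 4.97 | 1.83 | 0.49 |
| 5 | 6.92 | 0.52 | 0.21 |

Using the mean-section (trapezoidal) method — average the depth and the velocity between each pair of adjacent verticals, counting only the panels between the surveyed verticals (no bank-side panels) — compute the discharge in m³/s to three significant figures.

Panel 1-2: Δb = 0.43 m, d̄ = (0.40+0.57)/2 = 0.485, v̄ = (0.19+0.30)/2 = 0.245 → q = 0.43×0.485×0.245 = 0.05109 m³/s
Panel 2-3: Δb = 3.37 m, d̄ = (0.57+1.65)/2 = 1.11, v̄ = (0.30+0.42)/2 = 0.36 → q = 3.37×1.11×0.36 = 1.347 m³/s
Panel 3-4: Δb = 0.65 m, d̄ = (1.65+1.83)/2 = 1.74, v̄ = (0.42+0.49)/2 = 0.455 → q = 0.65×1.74×0.455 = 0.5146 m³/s
Panel 4-5: Δb = 1.95 m, d̄ = (1.83+0.52)/2 = 1.175, v̄ = (0.49+0.21)/2 = 0.35 → q = 1.95×1.175×0.35 = 0.8019 m³/s
Q = Σ q = 2.714 m³/s

2.71 m³/s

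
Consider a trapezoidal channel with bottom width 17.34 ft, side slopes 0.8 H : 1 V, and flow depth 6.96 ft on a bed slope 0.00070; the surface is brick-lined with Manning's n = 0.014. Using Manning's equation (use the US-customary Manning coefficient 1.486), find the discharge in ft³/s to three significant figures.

A = (b + z·y)·y = (17.34 + 0.8×6.96)×6.96 = 159.4 ft²
P = b + 2y√(1+z²) = 17.34 + 2×6.96×√(1+0.8²) = 35.17 ft
R = A/P = 159.4/35.17 = 4.534 ft
Q = (1.486/n)·A·R^(2/3)·S^(1/2) = (1.486/0.014) × 159.4 × 4.534^(2/3) × 0.00070^(1/2) = 1227 ft³/s

1230 ft³/s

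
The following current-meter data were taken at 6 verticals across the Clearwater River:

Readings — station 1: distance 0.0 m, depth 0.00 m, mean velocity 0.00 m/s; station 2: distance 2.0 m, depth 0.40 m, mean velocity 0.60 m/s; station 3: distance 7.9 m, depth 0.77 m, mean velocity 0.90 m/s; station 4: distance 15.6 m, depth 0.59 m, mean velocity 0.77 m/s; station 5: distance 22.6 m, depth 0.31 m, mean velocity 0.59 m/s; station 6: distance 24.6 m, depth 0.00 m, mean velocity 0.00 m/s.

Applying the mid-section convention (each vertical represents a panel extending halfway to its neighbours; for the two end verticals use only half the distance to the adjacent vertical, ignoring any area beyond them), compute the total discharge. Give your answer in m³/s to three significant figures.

w_2 = (7.9 − 0.0)/2 = 3.95 m; q_2 = 0.60 × 0.40 × 3.95 = 0.9480 m³/s
w_3 = (15.6 − 2.0)/2 = 6.8 m; q_3 = 0.90 × 0.77 × 6.8 = 4.712 m³/s
w_4 = (22.6 − 7.9)/2 = 7.35 m; q_4 = 0.77 × 0.59 × 7.35 = 3.339 m³/s
w_5 = (24.6 − 15.6)/2 = 4.5 m; q_5 = 0.59 × 0.31 × 4.5 = 0.8231 m³/s
Stations 1, 6 contribute zero (depth or velocity is 0).
Q = Σ qᵢ = 9.823 m³/s

9.82 m³/s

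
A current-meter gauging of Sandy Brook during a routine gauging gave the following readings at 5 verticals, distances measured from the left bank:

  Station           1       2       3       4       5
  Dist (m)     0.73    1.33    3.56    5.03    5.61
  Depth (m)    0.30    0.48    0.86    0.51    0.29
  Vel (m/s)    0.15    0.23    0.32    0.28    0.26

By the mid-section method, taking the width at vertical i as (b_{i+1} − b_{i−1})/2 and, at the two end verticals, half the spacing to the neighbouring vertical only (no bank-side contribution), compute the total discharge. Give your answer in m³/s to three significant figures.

w_1 = (1.33 − 0.73)/2 = 0.3 m; q_1 = 0.15 × 0.30 × 0.3 = 0.01350 m³/s
w_2 = (3.56 − 0.73)/2 = 1.415 m; q_2 = 0.23 × 0.48 × 1.415 = 0.1562 m³/s
w_3 = (5.03 − 1.33)/2 = 1.85 m; q_3 = 0.32 × 0.86 × 1.85 = 0.5091 m³/s
w_4 = (5.61 − 3.56)/2 = 1.025 m; q_4 = 0.28 × 0.51 × 1.025 = 0.1464 m³/s
w_5 = (5.61 − 5.03)/2 = 0.29 m; q_5 = 0.26 × 0.29 × 0.29 = 0.02187 m³/s
Q = Σ qᵢ = 0.8471 m³/s

0.847 m³/s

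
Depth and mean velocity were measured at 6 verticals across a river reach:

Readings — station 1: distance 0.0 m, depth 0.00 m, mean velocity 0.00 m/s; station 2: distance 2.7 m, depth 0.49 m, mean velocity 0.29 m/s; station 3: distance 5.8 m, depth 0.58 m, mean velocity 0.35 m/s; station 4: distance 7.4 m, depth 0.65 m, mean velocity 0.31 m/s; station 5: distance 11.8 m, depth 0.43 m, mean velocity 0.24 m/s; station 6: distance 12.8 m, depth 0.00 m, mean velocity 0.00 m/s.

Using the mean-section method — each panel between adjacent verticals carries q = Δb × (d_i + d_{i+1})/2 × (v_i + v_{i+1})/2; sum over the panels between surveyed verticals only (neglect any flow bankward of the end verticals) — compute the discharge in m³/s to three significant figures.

Panel 1-2: Δb = 2.7 m, d̄ = (0.00+0.49)/2 = 0.245, v̄ = (0.00+0.29)/2 = 0.145 → q = 2.7×0.245×0.145 = 0.09592 m³/s
Panel 2-3: Δb = 3.1 m, d̄ = (0.49+0.58)/2 = 0.535, v̄ = (0.29+0.35)/2 = 0.32 → q = 3.1×0.535×0.32 = 0.5307 m³/s
Panel 3-4: Δb = 1.6 m, d̄ = (0.58+0.65)/2 = 0.615, v̄ = (0.35+0.31)/2 = 0.33 → q = 1.6×0.615×0.33 = 0.3247 m³/s
Panel 4-5: Δb = 4.4 m, d̄ = (0.65+0.43)/2 = 0.54, v̄ = (0.31+0.24)/2 = 0.275 → q = 4.4×0.54×0.275 = 0.6534 m³/s
Panel 5-6: Δb = 1 m, d̄ = (0.43+0.00)/2 = 0.215, v̄ = (0.24+0.00)/2 = 0.12 → q = 1×0.215×0.12 = 0.02580 m³/s
Q = Σ q = 1.631 m³/s

1.63 m³/s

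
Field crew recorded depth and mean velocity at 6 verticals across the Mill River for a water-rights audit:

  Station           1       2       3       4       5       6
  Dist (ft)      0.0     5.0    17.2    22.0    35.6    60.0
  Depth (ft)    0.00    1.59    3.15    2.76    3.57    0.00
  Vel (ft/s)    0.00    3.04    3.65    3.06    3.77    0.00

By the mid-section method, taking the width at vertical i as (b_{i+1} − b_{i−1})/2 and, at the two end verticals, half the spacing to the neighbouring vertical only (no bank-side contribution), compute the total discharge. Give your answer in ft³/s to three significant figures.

473 ft³/s

w_2 = (17.2 − 0.0)/2 = 8.6 ft; q_2 = 3.04 × 1.59 × 8.6 = 41.57 ft³/s
w_3 = (22.0 − 5.0)/2 = 8.5 ft; q_3 = 3.65 × 3.15 × 8.5 = 97.73 ft³/s
w_4 = (35.6 − 17.2)/2 = 9.2 ft; q_4 = 3.06 × 2.76 × 9.2 = 77.70 ft³/s
w_5 = (60.0 − 22.0)/2 = 19 ft; q_5 = 3.77 × 3.57 × 19 = 255.7 ft³/s
Stations 1, 6 contribute zero (depth or velocity is 0).
Q = Σ qᵢ = 472.7 ft³/s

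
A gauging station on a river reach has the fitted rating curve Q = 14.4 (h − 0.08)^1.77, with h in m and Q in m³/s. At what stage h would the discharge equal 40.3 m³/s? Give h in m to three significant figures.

1.87 m

h − h₀ = (Q/C)^(1/b) = (40.3/14.4)^(1/1.77) = 1.789 m
h = 0.08 + 1.789 = 1.869 m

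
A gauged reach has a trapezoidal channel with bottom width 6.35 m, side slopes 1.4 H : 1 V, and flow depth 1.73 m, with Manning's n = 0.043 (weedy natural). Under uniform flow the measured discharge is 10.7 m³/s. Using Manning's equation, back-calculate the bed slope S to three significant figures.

A = (b + z·y)·y = (6.35 + 1.4×1.73)×1.73 = 15.18 m²
P = b + 2y√(1+z²) = 6.35 + 2×1.73×√(1+1.4²) = 12.30 m
R = A/P = 15.18/12.30 = 1.234 m
S = (Q·n / (1·A·R^(2/3)))² = (10.7×0.043 / (1×15.18×1.150))² = 0.0006949

0.000695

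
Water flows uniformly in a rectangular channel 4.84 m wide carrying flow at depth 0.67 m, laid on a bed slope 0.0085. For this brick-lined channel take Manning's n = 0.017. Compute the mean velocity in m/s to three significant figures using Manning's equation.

3.53 m/s

A = b·y = 4.84 × 0.67 = 3.243 m²
P = b + 2y = 4.84 + 2×0.67 = 6.180 m
R = A/P = 3.243/6.180 = 0.5247 m
Q = (1/n)·A·R^(2/3)·S^(1/2) = (1/0.017) × 3.243 × 0.5247^(2/3) × 0.0085^(1/2) = 11.44 m³/s
V = Q/A = 11.44/3.243 = 3.528 m/s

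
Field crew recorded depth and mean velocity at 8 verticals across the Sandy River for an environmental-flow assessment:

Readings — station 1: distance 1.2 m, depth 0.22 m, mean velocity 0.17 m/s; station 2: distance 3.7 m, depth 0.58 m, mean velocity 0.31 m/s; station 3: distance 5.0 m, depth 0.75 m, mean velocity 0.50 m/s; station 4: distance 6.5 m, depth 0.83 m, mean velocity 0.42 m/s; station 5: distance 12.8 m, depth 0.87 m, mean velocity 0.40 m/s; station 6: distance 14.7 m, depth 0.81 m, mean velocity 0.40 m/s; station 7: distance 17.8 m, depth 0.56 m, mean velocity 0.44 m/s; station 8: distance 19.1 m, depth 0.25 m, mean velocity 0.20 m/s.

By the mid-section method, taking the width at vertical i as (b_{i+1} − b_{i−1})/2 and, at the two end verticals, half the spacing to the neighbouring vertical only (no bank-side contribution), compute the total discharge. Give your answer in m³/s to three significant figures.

5.08 m³/s

w_1 = (3.7 − 1.2)/2 = 1.25 m; q_1 = 0.17 × 0.22 × 1.25 = 0.04675 m³/s
w_2 = (5.0 − 1.2)/2 = 1.9 m; q_2 = 0.31 × 0.58 × 1.9 = 0.3416 m³/s
w_3 = (6.5 − 3.7)/2 = 1.4 m; q_3 = 0.50 × 0.75 × 1.4 = 0.5250 m³/s
w_4 = (12.8 − 5.0)/2 = 3.9 m; q_4 = 0.42 × 0.83 × 3.9 = 1.360 m³/s
w_5 = (14.7 − 6.5)/2 = 4.1 m; q_5 = 0.40 × 0.87 × 4.1 = 1.427 m³/s
w_6 = (17.8 − 12.8)/2 = 2.5 m; q_6 = 0.40 × 0.81 × 2.5 = 0.8100 m³/s
w_7 = (19.1 − 14.7)/2 = 2.2 m; q_7 = 0.44 × 0.56 × 2.2 = 0.5421 m³/s
w_8 = (19.1 − 17.8)/2 = 0.65 m; q_8 = 0.20 × 0.25 × 0.65 = 0.03250 m³/s
Q = Σ qᵢ = 5.084 m³/s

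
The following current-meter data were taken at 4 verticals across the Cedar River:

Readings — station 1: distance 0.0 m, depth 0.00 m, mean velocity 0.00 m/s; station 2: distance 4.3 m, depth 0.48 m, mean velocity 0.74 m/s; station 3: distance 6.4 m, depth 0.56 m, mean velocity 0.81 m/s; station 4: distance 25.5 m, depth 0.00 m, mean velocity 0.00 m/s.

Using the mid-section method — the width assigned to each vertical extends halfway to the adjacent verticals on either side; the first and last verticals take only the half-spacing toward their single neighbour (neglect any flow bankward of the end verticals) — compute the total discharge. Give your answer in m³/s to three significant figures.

5.94 m³/s

w_2 = (6.4 − 0.0)/2 = 3.2 m; q_2 = 0.74 × 0.48 × 3.2 = 1.137 m³/s
w_3 = (25.5 − 4.3)/2 = 10.6 m; q_3 = 0.81 × 0.56 × 10.6 = 4.808 m³/s
Stations 1, 4 contribute zero (depth or velocity is 0).
Q = Σ qᵢ = 5.945 m³/s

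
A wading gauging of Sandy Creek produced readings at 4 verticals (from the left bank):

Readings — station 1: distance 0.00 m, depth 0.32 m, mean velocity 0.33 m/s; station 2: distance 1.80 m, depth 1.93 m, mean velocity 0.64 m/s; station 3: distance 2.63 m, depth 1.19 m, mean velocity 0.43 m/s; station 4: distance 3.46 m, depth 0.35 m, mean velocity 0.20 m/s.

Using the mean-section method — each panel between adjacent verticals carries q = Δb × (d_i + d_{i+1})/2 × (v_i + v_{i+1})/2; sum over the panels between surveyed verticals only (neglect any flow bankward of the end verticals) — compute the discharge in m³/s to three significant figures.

1.88 m³/s

Panel 1-2: Δb = 1.8 m, d̄ = (0.32+1.93)/2 = 1.125, v̄ = (0.33+0.64)/2 = 0.485 → q = 1.8×1.125×0.485 = 0.9821 m³/s
Panel 2-3: Δb = 0.83 m, d̄ = (1.93+1.19)/2 = 1.56, v̄ = (0.64+0.43)/2 = 0.535 → q = 0.83×1.56×0.535 = 0.6927 m³/s
Panel 3-4: Δb = 0.83 m, d̄ = (1.19+0.35)/2 = 0.77, v̄ = (0.43+0.20)/2 = 0.315 → q = 0.83×0.77×0.315 = 0.2013 m³/s
Q = Σ q = 1.876 m³/s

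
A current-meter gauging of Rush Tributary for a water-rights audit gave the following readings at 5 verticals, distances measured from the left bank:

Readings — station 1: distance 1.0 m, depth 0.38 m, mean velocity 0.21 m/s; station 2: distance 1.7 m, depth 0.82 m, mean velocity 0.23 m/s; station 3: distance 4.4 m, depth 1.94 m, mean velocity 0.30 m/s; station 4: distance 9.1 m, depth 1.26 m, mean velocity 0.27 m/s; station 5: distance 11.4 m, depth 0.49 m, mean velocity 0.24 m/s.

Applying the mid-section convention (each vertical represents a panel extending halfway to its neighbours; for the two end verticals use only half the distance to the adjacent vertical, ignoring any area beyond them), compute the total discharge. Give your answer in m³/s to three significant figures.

3.83 m³/s

w_1 = (1.7 − 1.0)/2 = 0.35 m; q_1 = 0.21 × 0.38 × 0.35 = 0.02793 m³/s
w_2 = (4.4 − 1.0)/2 = 1.7 m; q_2 = 0.23 × 0.82 × 1.7 = 0.3206 m³/s
w_3 = (9.1 − 1.7)/2 = 3.7 m; q_3 = 0.30 × 1.94 × 3.7 = 2.153 m³/s
w_4 = (11.4 − 4.4)/2 = 3.5 m; q_4 = 0.27 × 1.26 × 3.5 = 1.191 m³/s
w_5 = (11.4 − 9.1)/2 = 1.15 m; q_5 = 0.24 × 0.49 × 1.15 = 0.1352 m³/s
Q = Σ qᵢ = 3.828 m³/s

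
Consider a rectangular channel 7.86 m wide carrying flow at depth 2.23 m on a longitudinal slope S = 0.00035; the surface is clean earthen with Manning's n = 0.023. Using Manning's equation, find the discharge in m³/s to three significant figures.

18.0 m³/s

A = b·y = 7.86 × 2.23 = 17.53 m²
P = b + 2y = 7.86 + 2×2.23 = 12.32 m
R = A/P = 17.53/12.32 = 1.423 m
Q = (1/n)·A·R^(2/3)·S^(1/2) = (1/0.023) × 17.53 × 1.423^(2/3) × 0.00035^(1/2) = 18.03 m³/s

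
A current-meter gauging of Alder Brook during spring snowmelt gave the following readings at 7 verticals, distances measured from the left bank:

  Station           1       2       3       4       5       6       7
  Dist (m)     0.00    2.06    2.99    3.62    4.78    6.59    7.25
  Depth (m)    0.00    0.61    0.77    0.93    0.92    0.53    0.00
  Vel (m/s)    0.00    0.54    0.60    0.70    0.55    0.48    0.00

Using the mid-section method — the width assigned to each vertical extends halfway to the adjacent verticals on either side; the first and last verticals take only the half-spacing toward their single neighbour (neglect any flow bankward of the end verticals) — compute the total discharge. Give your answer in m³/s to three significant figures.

w_2 = (2.99 − 0.00)/2 = 1.495 m; q_2 = 0.54 × 0.61 × 1.495 = 0.4925 m³/s
w_3 = (3.62 − 2.06)/2 = 0.78 m; q_3 = 0.60 × 0.77 × 0.78 = 0.3604 m³/s
w_4 = (4.78 − 2.99)/2 = 0.895 m; q_4 = 0.70 × 0.93 × 0.895 = 0.5826 m³/s
w_5 = (6.59 − 3.62)/2 = 1.485 m; q_5 = 0.55 × 0.92 × 1.485 = 0.7514 m³/s
w_6 = (7.25 − 4.78)/2 = 1.235 m; q_6 = 0.48 × 0.53 × 1.235 = 0.3142 m³/s
Stations 1, 7 contribute zero (depth or velocity is 0).
Q = Σ qᵢ = 2.501 m³/s

2.50 m³/s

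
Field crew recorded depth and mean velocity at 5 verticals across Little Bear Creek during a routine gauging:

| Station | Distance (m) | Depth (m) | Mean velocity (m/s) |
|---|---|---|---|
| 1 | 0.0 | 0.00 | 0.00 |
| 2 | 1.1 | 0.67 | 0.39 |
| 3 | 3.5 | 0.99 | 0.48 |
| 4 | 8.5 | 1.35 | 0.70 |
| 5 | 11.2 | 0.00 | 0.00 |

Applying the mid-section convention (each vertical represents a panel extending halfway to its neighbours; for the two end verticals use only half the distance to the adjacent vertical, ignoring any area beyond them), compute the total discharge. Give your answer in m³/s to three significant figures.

w_2 = (3.5 − 0.0)/2 = 1.75 m; q_2 = 0.39 × 0.67 × 1.75 = 0.4573 m³/s
w_3 = (8.5 − 1.1)/2 = 3.7 m; q_3 = 0.48 × 0.99 × 3.7 = 1.758 m³/s
w_4 = (11.2 − 3.5)/2 = 3.85 m; q_4 = 0.70 × 1.35 × 3.85 = 3.638 m³/s
Stations 1, 5 contribute zero (depth or velocity is 0).
Q = Σ qᵢ = 5.854 m³/s

5.85 m³/s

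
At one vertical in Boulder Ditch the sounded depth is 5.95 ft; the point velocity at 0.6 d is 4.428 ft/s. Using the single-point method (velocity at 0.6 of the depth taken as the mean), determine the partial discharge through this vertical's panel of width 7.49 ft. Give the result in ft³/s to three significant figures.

197 ft³/s

v̄ = v₀.₆ = 4.428 ft/s
q = v̄ × d × w = 4.428 × 5.95 × 7.49 = 197.3 ft³/s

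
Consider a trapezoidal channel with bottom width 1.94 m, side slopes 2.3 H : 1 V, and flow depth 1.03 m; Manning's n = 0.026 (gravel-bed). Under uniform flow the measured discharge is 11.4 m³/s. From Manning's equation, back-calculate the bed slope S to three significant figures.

A = (b + z·y)·y = (1.94 + 2.3×1.03)×1.03 = 4.438 m²
P = b + 2y√(1+z²) = 1.94 + 2×1.03×√(1+2.3²) = 7.106 m
R = A/P = 4.438/7.106 = 0.6245 m
S = (Q·n / (1·A·R^(2/3)))² = (11.4×0.026 / (1×4.438×0.7306))² = 0.008354

0.00835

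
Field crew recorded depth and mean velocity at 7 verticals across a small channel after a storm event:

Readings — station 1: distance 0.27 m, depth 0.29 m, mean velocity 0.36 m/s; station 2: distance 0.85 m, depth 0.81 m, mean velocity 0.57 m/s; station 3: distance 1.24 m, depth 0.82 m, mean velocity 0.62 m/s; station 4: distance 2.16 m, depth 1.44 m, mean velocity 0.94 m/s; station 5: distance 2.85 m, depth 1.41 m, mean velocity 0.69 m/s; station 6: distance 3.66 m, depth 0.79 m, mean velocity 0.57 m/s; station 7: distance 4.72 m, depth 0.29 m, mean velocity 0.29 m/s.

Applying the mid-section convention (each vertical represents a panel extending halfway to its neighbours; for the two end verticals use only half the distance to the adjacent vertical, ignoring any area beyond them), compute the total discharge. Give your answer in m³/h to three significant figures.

w_1 = (0.85 − 0.27)/2 = 0.29 m; q_1 = 0.36 × 0.29 × 0.29 = 0.03028 m³/s
w_2 = (1.24 − 0.27)/2 = 0.485 m; q_2 = 0.57 × 0.81 × 0.485 = 0.2239 m³/s
w_3 = (2.16 − 0.85)/2 = 0.655 m; q_3 = 0.62 × 0.82 × 0.655 = 0.3330 m³/s
w_4 = (2.85 − 1.24)/2 = 0.805 m; q_4 = 0.94 × 1.44 × 0.805 = 1.090 m³/s
w_5 = (3.66 − 2.16)/2 = 0.75 m; q_5 = 0.69 × 1.41 × 0.75 = 0.7297 m³/s
w_6 = (4.72 − 2.85)/2 = 0.935 m; q_6 = 0.57 × 0.79 × 0.935 = 0.4210 m³/s
w_7 = (4.72 − 3.66)/2 = 0.53 m; q_7 = 0.29 × 0.29 × 0.53 = 0.04457 m³/s
Q = Σ qᵢ = 2.872 m³/s
= 2.872 × 3600 = 10340 m³/h

10300 m³/h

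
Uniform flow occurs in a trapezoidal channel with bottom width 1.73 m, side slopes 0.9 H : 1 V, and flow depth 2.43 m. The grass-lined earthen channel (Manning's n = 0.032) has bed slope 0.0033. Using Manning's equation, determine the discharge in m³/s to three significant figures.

A = (b + z·y)·y = (1.73 + 0.9×2.43)×2.43 = 9.518 m²
P = b + 2y√(1+z²) = 1.73 + 2×2.43×√(1+0.9²) = 8.268 m
R = A/P = 9.518/8.268 = 1.151 m
Q = (1/n)·A·R^(2/3)·S^(1/2) = (1/0.032) × 9.518 × 1.151^(2/3) × 0.0033^(1/2) = 18.77 m³/s

18.8 m³/s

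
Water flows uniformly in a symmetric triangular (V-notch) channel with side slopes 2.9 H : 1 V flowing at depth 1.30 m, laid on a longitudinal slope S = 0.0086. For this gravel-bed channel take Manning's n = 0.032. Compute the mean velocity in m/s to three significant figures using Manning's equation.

A = z·y² = 2.9×1.30² = 4.901 m²
P = 2y√(1+z²) = 2×1.30×√(1+2.9²) = 7.976 m
R = A/P = 4.901/7.976 = 0.6145 m
Q = (1/n)·A·R^(2/3)·S^(1/2) = (1/0.032) × 4.901 × 0.6145^(2/3) × 0.0086^(1/2) = 10.27 m³/s
V = Q/A = 10.27/4.901 = 2.095 m/s

2.09 m/s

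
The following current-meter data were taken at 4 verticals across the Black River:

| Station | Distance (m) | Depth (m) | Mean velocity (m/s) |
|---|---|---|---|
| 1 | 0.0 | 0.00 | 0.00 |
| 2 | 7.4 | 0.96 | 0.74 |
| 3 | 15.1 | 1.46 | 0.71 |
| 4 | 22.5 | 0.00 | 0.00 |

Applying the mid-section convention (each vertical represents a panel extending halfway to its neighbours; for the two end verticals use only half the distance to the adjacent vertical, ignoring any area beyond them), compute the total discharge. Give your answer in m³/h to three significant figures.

w_2 = (15.1 − 0.0)/2 = 7.55 m; q_2 = 0.74 × 0.96 × 7.55 = 5.364 m³/s
w_3 = (22.5 − 7.4)/2 = 7.55 m; q_3 = 0.71 × 1.46 × 7.55 = 7.826 m³/s
Stations 1, 4 contribute zero (depth or velocity is 0).
Q = Σ qᵢ = 13.19 m³/s
= 13.19 × 3600 = 47480 m³/h

47500 m³/h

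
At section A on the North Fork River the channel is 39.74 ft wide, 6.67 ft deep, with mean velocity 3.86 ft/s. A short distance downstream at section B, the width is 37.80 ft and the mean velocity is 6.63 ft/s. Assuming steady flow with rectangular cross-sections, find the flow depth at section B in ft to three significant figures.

Q = A₁V₁ = (39.74×6.67) × 3.86 = 1023 ft³/s
d₂ = Q/(b₂ V₂) = 1023/(37.80×6.63) = 4.083 ft

4.08 ft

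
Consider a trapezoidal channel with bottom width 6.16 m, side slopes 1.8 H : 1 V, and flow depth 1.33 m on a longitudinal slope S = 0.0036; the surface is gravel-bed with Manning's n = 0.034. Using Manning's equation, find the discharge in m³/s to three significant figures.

A = (b + z·y)·y = (6.16 + 1.8×1.33)×1.33 = 11.38 m²
P = b + 2y√(1+z²) = 6.16 + 2×1.33×√(1+1.8²) = 11.64 m
R = A/P = 11.38/11.64 = 0.9776 m
Q = (1/n)·A·R^(2/3)·S^(1/2) = (1/0.034) × 11.38 × 0.9776^(2/3) × 0.0036^(1/2) = 19.78 m³/s

19.8 m³/s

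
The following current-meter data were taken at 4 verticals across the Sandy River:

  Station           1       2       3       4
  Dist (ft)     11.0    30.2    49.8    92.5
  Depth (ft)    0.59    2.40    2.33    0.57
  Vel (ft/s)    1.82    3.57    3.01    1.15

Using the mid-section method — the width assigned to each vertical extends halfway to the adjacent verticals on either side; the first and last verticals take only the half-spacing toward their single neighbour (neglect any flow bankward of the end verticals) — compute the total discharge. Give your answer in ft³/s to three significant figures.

409 ft³/s

w_1 = (30.2 − 11.0)/2 = 9.6 ft; q_1 = 1.82 × 0.59 × 9.6 = 10.31 ft³/s
w_2 = (49.8 − 11.0)/2 = 19.4 ft; q_2 = 3.57 × 2.40 × 19.4 = 166.2 ft³/s
w_3 = (92.5 − 30.2)/2 = 31.15 ft; q_3 = 3.01 × 2.33 × 31.15 = 218.5 ft³/s
w_4 = (92.5 − 49.8)/2 = 21.35 ft; q_4 = 1.15 × 0.57 × 21.35 = 13.99 ft³/s
Q = Σ qᵢ = 409.0 ft³/s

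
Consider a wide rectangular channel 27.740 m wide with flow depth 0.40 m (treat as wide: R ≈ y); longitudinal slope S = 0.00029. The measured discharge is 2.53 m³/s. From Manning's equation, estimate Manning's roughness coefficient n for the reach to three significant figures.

0.0405

A = b·y = 27.740 × 0.40 = 11.10 m²
Wide channel: R ≈ y = 0.40 m
n = (1/Q)·A·R^(2/3)·S^(1/2) = (1/2.53) × 11.10 × 0.5429 × 0.01703 = 0.04055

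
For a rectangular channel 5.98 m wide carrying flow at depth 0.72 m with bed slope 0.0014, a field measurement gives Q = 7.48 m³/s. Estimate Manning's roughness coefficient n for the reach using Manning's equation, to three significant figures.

A = b·y = 5.98 × 0.72 = 4.306 m²
P = b + 2y = 5.98 + 2×0.72 = 7.420 m
R = A/P = 4.306/7.420 = 0.5803 m
n = (1/Q)·A·R^(2/3)·S^(1/2) = (1/7.48) × 4.306 × 0.6957 × 0.03742 = 0.01498

0.0150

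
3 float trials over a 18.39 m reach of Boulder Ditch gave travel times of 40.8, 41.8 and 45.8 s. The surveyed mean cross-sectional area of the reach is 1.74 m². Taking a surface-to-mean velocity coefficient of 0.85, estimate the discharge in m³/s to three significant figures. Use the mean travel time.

0.635 m³/s

t̄ = (40.8 + 41.8 + 45.8) / 3 = 42.8 s
v_surface = L / t̄ = 18.39 / 42.8 = 0.4297 m/s
v_mean = 0.85 × 0.4297 = 0.3652 m/s
Q = A × v_mean = 1.74 × 0.3652 = 0.6355 m³/s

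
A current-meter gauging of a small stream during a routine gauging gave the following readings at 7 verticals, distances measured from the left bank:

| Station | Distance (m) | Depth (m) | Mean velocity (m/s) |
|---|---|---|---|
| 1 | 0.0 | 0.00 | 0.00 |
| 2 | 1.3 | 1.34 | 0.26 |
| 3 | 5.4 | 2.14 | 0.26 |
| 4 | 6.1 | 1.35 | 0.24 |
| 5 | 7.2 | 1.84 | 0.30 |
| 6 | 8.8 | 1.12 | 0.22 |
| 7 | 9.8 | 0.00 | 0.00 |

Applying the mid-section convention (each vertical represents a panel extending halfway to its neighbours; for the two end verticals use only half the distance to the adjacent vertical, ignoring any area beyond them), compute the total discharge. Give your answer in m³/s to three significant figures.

w_2 = (5.4 − 0.0)/2 = 2.7 m; q_2 = 0.26 × 1.34 × 2.7 = 0.9407 m³/s
w_3 = (6.1 − 1.3)/2 = 2.4 m; q_3 = 0.26 × 2.14 × 2.4 = 1.335 m³/s
w_4 = (7.2 − 5.4)/2 = 0.9 m; q_4 = 0.24 × 1.35 × 0.9 = 0.2916 m³/s
w_5 = (8.8 − 6.1)/2 = 1.35 m; q_5 = 0.30 × 1.84 × 1.35 = 0.7452 m³/s
w_6 = (9.8 − 7.2)/2 = 1.3 m; q_6 = 0.22 × 1.12 × 1.3 = 0.3203 m³/s
Stations 1, 7 contribute zero (depth or velocity is 0).
Q = Σ qᵢ = 3.633 m³/s

3.63 m³/s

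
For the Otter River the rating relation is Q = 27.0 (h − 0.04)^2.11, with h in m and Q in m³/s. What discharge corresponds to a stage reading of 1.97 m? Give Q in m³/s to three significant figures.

108 m³/s

Q = 27.0 × (1.97 − 0.04)^2.11 = 27.0 × 1.93^2.11 = 108.1 m³/s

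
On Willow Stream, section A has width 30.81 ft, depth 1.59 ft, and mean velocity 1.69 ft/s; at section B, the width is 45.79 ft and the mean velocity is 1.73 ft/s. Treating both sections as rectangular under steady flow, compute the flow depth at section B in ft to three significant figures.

Q = A₁V₁ = (30.81×1.59) × 1.69 = 82.79 ft³/s
d₂ = Q/(b₂ V₂) = 82.79/(45.79×1.73) = 1.045 ft

1.05 ft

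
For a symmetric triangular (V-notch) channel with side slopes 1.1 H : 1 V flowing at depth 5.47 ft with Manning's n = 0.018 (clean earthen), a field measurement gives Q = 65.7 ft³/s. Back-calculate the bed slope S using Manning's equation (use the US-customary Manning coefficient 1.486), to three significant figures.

0.000228

A = z·y² = 1.1×5.47² = 32.91 ft²
P = 2y√(1+z²) = 2×5.47×√(1+1.1²) = 16.26 ft
R = A/P = 32.91/16.26 = 2.024 ft
S = (Q·n / (1.486·A·R^(2/3)))² = (65.7×0.018 / (1.486×32.91×1.600))² = 0.0002284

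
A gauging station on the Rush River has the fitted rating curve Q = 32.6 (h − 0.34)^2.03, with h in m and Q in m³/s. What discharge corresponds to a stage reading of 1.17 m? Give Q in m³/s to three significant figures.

22.3 m³/s

Q = 32.6 × (1.17 − 0.34)^2.03 = 32.6 × 0.83^2.03 = 22.33 m³/s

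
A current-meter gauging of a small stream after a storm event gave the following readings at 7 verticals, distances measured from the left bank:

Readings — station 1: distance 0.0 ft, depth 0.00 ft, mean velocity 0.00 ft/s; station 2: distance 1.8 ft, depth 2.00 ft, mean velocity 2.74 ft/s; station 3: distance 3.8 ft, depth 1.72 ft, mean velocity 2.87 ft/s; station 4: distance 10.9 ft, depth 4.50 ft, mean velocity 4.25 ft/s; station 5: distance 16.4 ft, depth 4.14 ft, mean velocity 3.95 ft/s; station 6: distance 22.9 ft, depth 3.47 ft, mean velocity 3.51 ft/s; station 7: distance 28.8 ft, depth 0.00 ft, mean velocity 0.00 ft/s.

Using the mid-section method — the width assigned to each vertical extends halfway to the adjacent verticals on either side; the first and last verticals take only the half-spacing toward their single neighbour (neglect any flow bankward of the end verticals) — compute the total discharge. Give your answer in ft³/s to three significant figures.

w_2 = (3.8 − 0.0)/2 = 1.9 ft; q_2 = 2.74 × 2.00 × 1.9 = 10.41 ft³/s
w_3 = (10.9 − 1.8)/2 = 4.55 ft; q_3 = 2.87 × 1.72 × 4.55 = 22.46 ft³/s
w_4 = (16.4 − 3.8)/2 = 6.3 ft; q_4 = 4.25 × 4.50 × 6.3 = 120.5 ft³/s
w_5 = (22.9 − 10.9)/2 = 6 ft; q_5 = 3.95 × 4.14 × 6 = 98.12 ft³/s
w_6 = (28.8 − 16.4)/2 = 6.2 ft; q_6 = 3.51 × 3.47 × 6.2 = 75.51 ft³/s
Stations 1, 7 contribute zero (depth or velocity is 0).
Q = Σ qᵢ = 327.0 ft³/s

327 ft³/s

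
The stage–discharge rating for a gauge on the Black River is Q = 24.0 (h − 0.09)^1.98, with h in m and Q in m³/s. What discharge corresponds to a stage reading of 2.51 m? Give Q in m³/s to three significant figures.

Q = 24.0 × (2.51 − 0.09)^1.98 = 24.0 × 2.42^1.98 = 138.1 m³/s

138 m³/s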